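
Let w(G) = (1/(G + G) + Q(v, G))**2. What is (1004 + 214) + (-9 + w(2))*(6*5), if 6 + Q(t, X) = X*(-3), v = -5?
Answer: 40719/8 ≈ 5089.9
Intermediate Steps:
Q(t, X) = -6 - 3*X (Q(t, X) = -6 + X*(-3) = -6 - 3*X)
w(G) = (-6 + 1/(2*G) - 3*G)**2 (w(G) = (1/(G + G) + (-6 - 3*G))**2 = (1/(2*G) + (-6 - 3*G))**2 = (-6 + 1/(2*G) - 3*G)**2)
(1004 + 214) + (-9 + w(2))*(6*5) = (1004 + 214) + (-9 + (1/4)*(-1 + 6*2*(2 + 2))**2/2**2)*(6*5) = 1218 + (-9 + (1/4)*(1/4)*(-1 + 6*2*4)**2)*30 = 1218 + (-9 + (1/4)*(1/4)*(-1 + 48)**2)*30 = 1218 + (-9 + (1/4)*(1/4)*47**2)*30 = 1218 + (-9 + (1/4)*(1/4)*2209)*30 = 1218 + (-9 + 2209/16)*30 = 1218 + (2065/16)*30 = 1218 + 30975/8 = 40719/8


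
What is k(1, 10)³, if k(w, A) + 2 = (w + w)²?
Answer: 8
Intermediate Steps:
k(w, A) = -2 + 4*w² (k(w, A) = -2 + (w + w)² = -2 + (2*w)² = -2 + 4*w²)
k(1, 10)³ = (-2 + 4*1²)³ = (-2 + 4*1)³ = (-2 + 4)³ = 2³ = 8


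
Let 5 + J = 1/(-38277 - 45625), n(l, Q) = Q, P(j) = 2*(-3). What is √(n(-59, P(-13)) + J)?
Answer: 3*I*√8603898394/83902 ≈ 3.3166*I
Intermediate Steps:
P(j) = -6
J = -419511/83902 (J = -5 + 1/(-38277 - 45625) = -5 + 1/(-83902) = -5 - 1/83902 = -419511/83902 ≈ -5.0000)
√(n(-59, P(-13)) + J) = √(-6 - 419511/83902) = √(-922923/83902) = 3*I*√8603898394/83902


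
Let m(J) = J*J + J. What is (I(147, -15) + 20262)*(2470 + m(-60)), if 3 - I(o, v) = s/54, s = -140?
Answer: 3288822250/27 ≈ 1.2181e+8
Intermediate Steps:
I(o, v) = 151/27 (I(o, v) = 3 - (-140)/54 = 3 - 1*(-70/27) = 3 + 70/27 = 151/27)
m(J) = J + J² (m(J) = J² + J = J + J²)
(I(147, -15) + 20262)*(2470 + m(-60)) = (151/27 + 20262)*(2470 - 60*(1 - 60)) = 547225*(2470 - 60*(-59))/27 = 547225*(2470 + 3540)/27 = (547225/27)*6010 = 3288822250/27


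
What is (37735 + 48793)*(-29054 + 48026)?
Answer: 1641609216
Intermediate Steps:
(37735 + 48793)*(-29054 + 48026) = 86528*18972 = 1641609216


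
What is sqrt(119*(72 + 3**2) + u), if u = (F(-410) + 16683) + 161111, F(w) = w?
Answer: sqrt(187023) ≈ 432.46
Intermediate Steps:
u = 177384 (u = (-410 + 16683) + 161111 = 16273 + 161111 = 177384)
sqrt(119*(72 + 3**2) + u) = sqrt(119*(72 + 3**2) + 177384) = sqrt(119*(72 + 9) + 177384) = sqrt(119*81 + 177384) = sqrt(9639 + 177384) = sqrt(187023)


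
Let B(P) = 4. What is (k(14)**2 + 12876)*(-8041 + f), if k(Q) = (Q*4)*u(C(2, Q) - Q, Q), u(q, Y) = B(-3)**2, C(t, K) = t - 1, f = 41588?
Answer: 27364019524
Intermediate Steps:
C(t, K) = -1 + t
u(q, Y) = 16 (u(q, Y) = 4**2 = 16)
k(Q) = 64*Q (k(Q) = (Q*4)*16 = (4*Q)*16 = 64*Q)
(k(14)**2 + 12876)*(-8041 + f) = ((64*14)**2 + 12876)*(-8041 + 41588) = (896**2 + 12876)*33547 = (802816 + 12876)*33547 = 815692*33547 = 27364019524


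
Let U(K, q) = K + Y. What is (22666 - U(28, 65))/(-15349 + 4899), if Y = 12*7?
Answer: -11277/5225 ≈ -2.1583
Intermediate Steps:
Y = 84
U(K, q) = 84 + K (U(K, q) = K + 84 = 84 + K)
(22666 - U(28, 65))/(-15349 + 4899) = (22666 - (84 + 28))/(-15349 + 4899) = (22666 - 1*112)/(-10450) = (22666 - 112)*(-1/10450) = 22554*(-1/10450) = -11277/5225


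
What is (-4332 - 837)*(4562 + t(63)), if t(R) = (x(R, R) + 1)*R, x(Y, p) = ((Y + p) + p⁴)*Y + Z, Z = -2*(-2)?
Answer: -323186593113420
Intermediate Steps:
Z = 4
x(Y, p) = 4 + Y*(Y + p + p⁴) (x(Y, p) = ((Y + p) + p⁴)*Y + 4 = (Y + p + p⁴)*Y + 4 = Y*(Y + p + p⁴) + 4 = 4 + Y*(Y + p + p⁴))
t(R) = R*(5 + R⁵ + 2*R²) (t(R) = ((4 + R² + R*R + R*R⁴) + 1)*R = ((4 + R² + R² + R⁵) + 1)*R = ((4 + R⁵ + 2*R²) + 1)*R = (5 + R⁵ + 2*R²)*R = R*(5 + R⁵ + 2*R²))
(-4332 - 837)*(4562 + t(63)) = (-4332 - 837)*(4562 + 63*(5 + 63⁵ + 2*63²)) = -5169*(4562 + 63*(5 + 992436543 + 2*3969)) = -5169*(4562 + 63*(5 + 992436543 + 7938)) = -5169*(4562 + 63*992444486) = -5169*(4562 + 62524002618) = -5169*62524007180 = -323186593113420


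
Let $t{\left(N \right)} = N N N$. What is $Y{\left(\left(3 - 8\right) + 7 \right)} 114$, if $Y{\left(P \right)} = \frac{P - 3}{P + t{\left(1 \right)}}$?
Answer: $-38$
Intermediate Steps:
$t{\left(N \right)} = N^{3}$ ($t{\left(N \right)} = N^{2} N = N^{3}$)
$Y{\left(P \right)} = \frac{-3 + P}{1 + P}$ ($Y{\left(P \right)} = \frac{P - 3}{P + 1^{3}} = \frac{-3 + P}{P + 1} = \frac{-3 + P}{1 + P}$)
$Y{\left(\left(3 - 8\right) + 7 \right)} 114 = \frac{-3 + \left(\left(3 - 8\right) + 7\right)}{1 + \left(\left(3 - 8\right) + 7\right)} 114 = \frac{-3 + \left(-5 + 7\right)}{1 + \left(-5 + 7\right)} 114 = \frac{-3 + 2}{1 + 2} \cdot 114 = \frac{1}{3} \left(-1\right) 114 = \left(- \frac{1}{3}\right) 114 = -38$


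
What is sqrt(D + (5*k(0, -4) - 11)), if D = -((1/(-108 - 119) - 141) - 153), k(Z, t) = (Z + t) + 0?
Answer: sqrt(13552354)/227 ≈ 16.217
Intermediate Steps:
k(Z, t) = Z + t
D = 66739/227 (D = -((1/(-227) - 141) - 153) = -((-1/227 - 141) - 153) = -(-32008/227 - 153) = -1*(-66739/227) = 66739/227 ≈ 294.00)
sqrt(D + (5*k(0, -4) - 11)) = sqrt(66739/227 + (5*(0 - 4) - 11)) = sqrt(66739/227 + (5*(-4) - 11)) = sqrt(66739/227 + (-20 - 11)) = sqrt(66739/227 - 31) = sqrt(59702/227) = sqrt(13552354)/227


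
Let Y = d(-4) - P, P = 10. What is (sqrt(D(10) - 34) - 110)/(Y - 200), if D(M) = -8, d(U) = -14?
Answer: 55/112 - I*sqrt(42)/224 ≈ 0.49107 - 0.028932*I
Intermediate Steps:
Y = -24 (Y = -14 - 1*10 = -14 - 10 = -24)
(sqrt(D(10) - 34) - 110)/(Y - 200) = (sqrt(-8 - 34) - 110)/(-24 - 200) = (sqrt(-42) - 110)/(-224) = (I*sqrt(42) - 110)*(-1/224) = (-110 + I*sqrt(42))*(-1/224) = 55/112 - I*sqrt(42)/224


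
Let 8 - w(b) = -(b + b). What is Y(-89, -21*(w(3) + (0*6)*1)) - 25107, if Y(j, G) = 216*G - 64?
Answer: -88675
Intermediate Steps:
w(b) = 8 + 2*b (w(b) = 8 - (-1)*(b + b) = 8 - (-1)*2*b = 8 - (-2)*b = 8 + 2*b)
Y(j, G) = -64 + 216*G
Y(-89, -21*(w(3) + (0*6)*1)) - 25107 = (-64 + 216*(-21*((8 + 2*3) + (0*6)*1))) - 25107 = (-64 + 216*(-21*((8 + 6) + 0*1))) - 25107 = (-64 + 216*(-21*(14 + 0))) - 25107 = (-64 + 216*(-21*14)) - 25107 = (-64 + 216*(-294)) - 25107 = (-64 - 63504) - 25107 = -63568 - 25107 = -88675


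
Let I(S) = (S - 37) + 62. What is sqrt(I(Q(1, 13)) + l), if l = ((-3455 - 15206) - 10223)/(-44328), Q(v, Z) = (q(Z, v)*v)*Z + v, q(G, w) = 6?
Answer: sqrt(1428037602)/3694 ≈ 10.230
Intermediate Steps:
Q(v, Z) = v + 6*Z*v (Q(v, Z) = (6*v)*Z + v = 6*Z*v + v = v + 6*Z*v)
I(S) = 25 + S (I(S) = (-37 + S) + 62 = 25 + S)
l = 2407/3694 (l = (-18661 - 10223)*(-1/44328) = -28884*(-1/44328) = 2407/3694 ≈ 0.65160)
sqrt(I(Q(1, 13)) + l) = sqrt((25 + 1*(1 + 6*13)) + 2407/3694) = sqrt((25 + 1*(1 + 78)) + 2407/3694) = sqrt((25 + 1*79) + 2407/3694) = sqrt((25 + 79) + 2407/3694) = sqrt(104 + 2407/3694) = sqrt(386583/3694) = sqrt(1428037602)/3694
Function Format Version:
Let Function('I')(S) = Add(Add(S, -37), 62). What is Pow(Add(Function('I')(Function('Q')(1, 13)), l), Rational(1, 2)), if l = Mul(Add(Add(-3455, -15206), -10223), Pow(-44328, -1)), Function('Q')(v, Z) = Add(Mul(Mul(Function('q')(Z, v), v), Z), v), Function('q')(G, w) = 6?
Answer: Mul(Rational(1, 3694), Pow(1428037602, Rational(1, 2))) ≈ 10.230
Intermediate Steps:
Function('Q')(v, Z) = Add(v, Mul(6, Z, v)) (Function('Q')(v, Z) = Add(Mul(Mul(6, v), Z), v) = Add(Mul(6, Z, v), v) = Add(v, Mul(6, Z, v)))
Function('I')(S) = Add(25, S) (Function('I')(S) = Add(Add(-37, S), 62) = Add(25, S))
l = Rational(2407, 3694) (l = Mul(Add(-18661, -10223), Rational(-1, 44328)) = Mul(-28884, Rational(-1, 44328)) = Rational(2407, 3694) ≈ 0.65160)
Pow(Add(Function('I')(Function('Q')(1, 13)), l), Rational(1, 2)) = Pow(Add(Add(25, Mul(1, Add(1, Mul(6, 13)))), Rational(2407, 3694)), Rational(1, 2)) = Pow(Add(Add(25, Mul(1, Add(1, 78))), Rational(2407, 3694)), Rational(1, 2)) = Pow(Add(Add(25, Mul(1, 79)), Rational(2407, 3694)), Rational(1, 2)) = Pow(Add(Add(25, 79), Rational(2407, 3694)), Rational(1, 2)) = Pow(Add(104, Rational(2407, 3694)), Rational(1, 2)) = Pow(Rational(386583, 3694), Rational(1, 2)) = Mul(Rational(1, 3694), Pow(1428037602, Rational(1, 2)))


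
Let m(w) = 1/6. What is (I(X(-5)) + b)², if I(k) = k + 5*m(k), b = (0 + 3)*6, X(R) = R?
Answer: 6889/36 ≈ 191.36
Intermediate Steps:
m(w) = ⅙
b = 18 (b = 3*6 = 18)
I(k) = ⅚ + k (I(k) = k + 5*(⅙) = k + ⅚ = ⅚ + k)
(I(X(-5)) + b)² = ((⅚ - 5) + 18)² = (-25/6 + 18)² = (83/6)² = 6889/36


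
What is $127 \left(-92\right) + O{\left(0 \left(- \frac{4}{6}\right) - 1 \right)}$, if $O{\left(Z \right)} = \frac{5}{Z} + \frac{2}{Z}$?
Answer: $-11691$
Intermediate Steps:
$O{\left(Z \right)} = \frac{7}{Z}$
$127 \left(-92\right) + O{\left(0 \left(- \frac{4}{6}\right) - 1 \right)} = 127 \left(-92\right) + \frac{7}{0 \left(- \frac{4}{6}\right) - 1} = -11684 + \frac{7}{0 \left(\left(-4\right) \frac{1}{6}\right) - 1} = -11684 + \frac{7}{0 \left(- \frac{2}{3}\right) - 1} = -11684 + \frac{7}{0 - 1} = -11684 + \frac{7}{-1} = -11684 + 7 \left(-1\right) = -11684 - 7 = -11691$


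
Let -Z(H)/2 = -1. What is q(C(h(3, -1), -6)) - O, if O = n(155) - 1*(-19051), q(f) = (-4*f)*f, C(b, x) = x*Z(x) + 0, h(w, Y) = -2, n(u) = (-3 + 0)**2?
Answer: -19636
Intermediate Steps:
n(u) = 9 (n(u) = (-3)**2 = 9)
Z(H) = 2 (Z(H) = -2*(-1) = 2)
C(b, x) = 2*x (C(b, x) = x*2 + 0 = 2*x + 0 = 2*x)
q(f) = -4*f**2
O = 19060 (O = 9 - 1*(-19051) = 9 + 19051 = 19060)
q(C(h(3, -1), -6)) - O = -4*(2*(-6))**2 - 1*19060 = -4*(-12)**2 - 19060 = -4*144 - 19060 = -576 - 19060 = -19636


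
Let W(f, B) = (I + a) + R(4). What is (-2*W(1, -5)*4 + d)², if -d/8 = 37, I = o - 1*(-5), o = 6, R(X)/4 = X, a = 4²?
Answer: 409600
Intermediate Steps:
a = 16
R(X) = 4*X
I = 11 (I = 6 - 1*(-5) = 6 + 5 = 11)
d = -296 (d = -8*37 = -296)
W(f, B) = 43 (W(f, B) = (11 + 16) + 4*4 = 27 + 16 = 43)
(-2*W(1, -5)*4 + d)² = (-2*43*4 - 296)² = (-86*4 - 296)² = (-344 - 296)² = (-640)² = 409600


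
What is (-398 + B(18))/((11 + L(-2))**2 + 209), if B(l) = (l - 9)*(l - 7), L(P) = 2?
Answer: -299/378 ≈ -0.79101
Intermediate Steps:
B(l) = (-9 + l)*(-7 + l)
(-398 + B(18))/((11 + L(-2))**2 + 209) = (-398 + (63 + 18**2 - 16*18))/((11 + 2)**2 + 209) = (-398 + (63 + 324 - 288))/(13**2 + 209) = (-398 + 99)/(169 + 209) = -299/378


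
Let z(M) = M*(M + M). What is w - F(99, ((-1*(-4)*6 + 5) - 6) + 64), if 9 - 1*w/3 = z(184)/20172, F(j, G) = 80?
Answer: -106021/1681 ≈ -63.070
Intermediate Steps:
z(M) = 2*M² (z(M) = M*(2*M) = 2*M²)
w = 28459/1681 (w = 27 - 3*2*184²/20172 = 27 - 3*2*33856/20172 = 27 - 203136/20172 = 27 - 3*16928/5043 = 27 - 16928/1681 = 28459/1681 ≈ 16.930)
w - F(99, ((-1*(-4)*6 + 5) - 6) + 64) = 28459/1681 - 1*80 = 28459/1681 - 80 = -106021/1681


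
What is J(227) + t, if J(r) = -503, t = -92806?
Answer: -93309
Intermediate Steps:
J(227) + t = -503 - 92806 = -93309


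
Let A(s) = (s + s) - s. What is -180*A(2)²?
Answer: -720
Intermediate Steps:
A(s) = s (A(s) = 2*s - s = s)
-180*A(2)² = -180*2² = -180*4 = -720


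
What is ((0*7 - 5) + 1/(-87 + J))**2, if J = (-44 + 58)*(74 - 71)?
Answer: 51076/2025 ≈ 25.223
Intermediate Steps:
J = 42 (J = 14*3 = 42)
((0*7 - 5) + 1/(-87 + J))**2 = ((0*7 - 5) + 1/(-87 + 42))**2 = ((0 - 5) + 1/(-45))**2 = (-5 - 1/45)**2 = (-226/45)**2 = 51076/2025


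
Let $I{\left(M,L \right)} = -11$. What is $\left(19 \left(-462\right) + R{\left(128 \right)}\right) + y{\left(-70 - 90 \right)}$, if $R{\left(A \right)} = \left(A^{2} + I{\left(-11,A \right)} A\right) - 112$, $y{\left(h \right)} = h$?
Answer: $5926$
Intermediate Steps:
$R{\left(A \right)} = -112 + A^{2} - 11 A$ ($R{\left(A \right)} = \left(A^{2} - 11 A\right) - 112 = -112 + A^{2} - 11 A$)
$\left(19 \left(-462\right) + R{\left(128 \right)}\right) + y{\left(-70 - 90 \right)} = \left(19 \left(-462\right) - \left(1520 - 16384\right)\right) - 160 = \left(-8778 - -14864\right) - 160 = \left(-8778 + 14864\right) - 160 = 6086 - 160 = 5926$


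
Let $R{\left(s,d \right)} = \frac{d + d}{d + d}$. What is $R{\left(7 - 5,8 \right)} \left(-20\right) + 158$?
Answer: $138$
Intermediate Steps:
$R{\left(s,d \right)} = 1$ ($R{\left(s,d \right)} = \frac{2 d}{2 d} = 2 d \frac{1}{2 d} = 1$)
$R{\left(7 - 5,8 \right)} \left(-20\right) + 158 = 1 \left(-20\right) + 158 = -20 + 158 = 138$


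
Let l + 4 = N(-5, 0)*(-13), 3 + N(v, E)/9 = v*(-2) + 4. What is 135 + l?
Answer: -1156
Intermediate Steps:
N(v, E) = 9 - 18*v (N(v, E) = -27 + 9*(v*(-2) + 4) = -27 + 9*(-2*v + 4) = -27 + 9*(4 - 2*v) = -27 + (36 - 18*v) = 9 - 18*v)
l = -1291 (l = -4 + (9 - 18*(-5))*(-13) = -4 + (9 + 90)*(-13) = -4 + 99*(-13) = -4 - 1287 = -1291)
135 + l = 135 - 1291 = -1156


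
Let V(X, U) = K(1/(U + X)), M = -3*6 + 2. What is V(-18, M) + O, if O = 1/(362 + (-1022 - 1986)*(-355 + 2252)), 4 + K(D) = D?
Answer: -195424138/48499419 ≈ -4.0294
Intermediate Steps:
K(D) = -4 + D
M = -16 (M = -18 + 2 = -16)
V(X, U) = -4 + 1/(U + X)
O = -1/5705814 (O = 1/(362 - 3008*1897) = 1/(362 - 5706176) = 1/(-5705814) = -1/5705814 ≈ -1.7526e-7)
V(-18, M) + O = (-4 + 1/(-16 - 18)) - 1/5705814 = (-4 + 1/(-34)) - 1/5705814 = (-4 - 1/34) - 1/5705814 = -137/34 - 1/5705814 = -195424138/48499419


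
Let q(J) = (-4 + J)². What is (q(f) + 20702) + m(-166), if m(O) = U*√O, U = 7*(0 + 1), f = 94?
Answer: 28802 + 7*I*√166 ≈ 28802.0 + 90.189*I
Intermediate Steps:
U = 7 (U = 7*1 = 7)
m(O) = 7*√O
(q(f) + 20702) + m(-166) = ((-4 + 94)² + 20702) + 7*√(-166) = (90² + 20702) + 7*(I*√166) = (8100 + 20702) + 7*I*√166 = 28802 + 7*I*√166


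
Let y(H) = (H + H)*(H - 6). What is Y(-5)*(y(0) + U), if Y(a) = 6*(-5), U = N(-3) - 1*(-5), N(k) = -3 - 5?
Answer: 90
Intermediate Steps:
y(H) = 2*H*(-6 + H) (y(H) = (2*H)*(-6 + H) = 2*H*(-6 + H))
N(k) = -8
U = -3 (U = -8 - 1*(-5) = -8 + 5 = -3)
Y(a) = -30
Y(-5)*(y(0) + U) = -30*(2*0*(-6 + 0) - 3) = -30*(2*0*(-6) - 3) = -30*(0 - 3) = -30*(-3) = 90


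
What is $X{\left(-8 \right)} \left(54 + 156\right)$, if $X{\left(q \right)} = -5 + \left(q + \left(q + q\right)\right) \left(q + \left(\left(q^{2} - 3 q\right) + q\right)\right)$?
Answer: $-363930$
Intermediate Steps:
$X{\left(q \right)} = -5 + 3 q \left(q^{2} - q\right)$ ($X{\left(q \right)} = -5 + \left(q + 2 q\right) \left(q + \left(q^{2} - 2 q\right)\right) = -5 + 3 q \left(q^{2} - q\right)$)
$X{\left(-8 \right)} \left(54 + 156\right) = \left(-5 - 3 \left(-8\right)^{2} + 3 \left(-8\right)^{3}\right) \left(54 + 156\right) = \left(-5 - 192 + 3 \left(-512\right)\right) 210 = \left(-5 - 192 - 1536\right) 210 = \left(-1733\right) 210 = -363930$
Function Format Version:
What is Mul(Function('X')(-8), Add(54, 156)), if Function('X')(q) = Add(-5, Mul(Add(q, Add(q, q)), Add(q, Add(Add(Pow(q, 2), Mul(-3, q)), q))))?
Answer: -363930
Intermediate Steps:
Function('X')(q) = Add(-5, Mul(3, q, Add(Pow(q, 2), Mul(-1, q)))) (Function('X')(q) = Add(-5, Mul(Add(q, Mul(2, q)), Add(q, Add(Pow(q, 2), Mul(-2, q))))) = Add(-5, Mul(Mul(3, q), Add(Pow(q, 2), Mul(-1, q)))) = Add(-5, Mul(3, q, Add(Pow(q, 2), Mul(-1, q)))))
Mul(Function('X')(-8), Add(54, 156)) = Mul(Add(-5, Mul(-3, Pow(-8, 2)), Mul(3, Pow(-8, 3))), Add(54, 156)) = Mul(Add(-5, Mul(-3, 64), Mul(3, -512)), 210) = Mul(Add(-5, -192, -1536), 210) = Mul(-1733, 210) = -363930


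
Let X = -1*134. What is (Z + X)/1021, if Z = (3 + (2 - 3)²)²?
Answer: -118/1021 ≈ -0.11557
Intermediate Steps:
Z = 16 (Z = (3 + (-1)²)² = (3 + 1)² = 4² = 16)
X = -134
(Z + X)/1021 = (16 - 134)/1021 = (1/1021)*(-118) = -118/1021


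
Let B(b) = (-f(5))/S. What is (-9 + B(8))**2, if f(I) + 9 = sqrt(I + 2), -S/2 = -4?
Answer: (63 + sqrt(7))**2/64 ≈ 67.334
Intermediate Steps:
S = 8 (S = -2*(-4) = 8)
f(I) = -9 + sqrt(2 + I) (f(I) = -9 + sqrt(I + 2) = -9 + sqrt(2 + I))
B(b) = 9/8 - sqrt(7)/8 (B(b) = -(-9 + sqrt(2 + 5))/8 = -(-9 + sqrt(7))*(1/8) = (9 - sqrt(7))*(1/8) = 9/8 - sqrt(7)/8)
(-9 + B(8))**2 = (-9 + (9/8 - sqrt(7)/8))**2 = (-63/8 - sqrt(7)/8)**2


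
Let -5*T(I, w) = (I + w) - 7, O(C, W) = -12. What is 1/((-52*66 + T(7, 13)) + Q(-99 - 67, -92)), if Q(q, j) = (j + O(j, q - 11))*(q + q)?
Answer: 5/155467 ≈ 3.2161e-5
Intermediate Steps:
Q(q, j) = 2*q*(-12 + j) (Q(q, j) = (j - 12)*(q + q) = (-12 + j)*(2*q) = 2*q*(-12 + j))
T(I, w) = 7/5 - I/5 - w/5 (T(I, w) = -((I + w) - 7)/5 = -(-7 + I + w)/5 = 7/5 - I/5 - w/5)
1/((-52*66 + T(7, 13)) + Q(-99 - 67, -92)) = 1/((-52*66 + (7/5 - ⅕*7 - ⅕*13)) + 2*(-99 - 67)*(-12 - 92)) = 1/((-3432 + (7/5 - 7/5 - 13/5)) + 2*(-166)*(-104)) = 1/((-3432 - 13/5) + 34528) = 1/(-17173/5 + 34528) = 1/(155467/5) = 5/155467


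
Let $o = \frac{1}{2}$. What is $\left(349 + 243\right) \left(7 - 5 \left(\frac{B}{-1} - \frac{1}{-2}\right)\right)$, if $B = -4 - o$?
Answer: $-10656$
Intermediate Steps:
$o = \frac{1}{2} \approx 0.5$
$B = - \frac{9}{2}$ ($B = -4 - \frac{1}{2} = - \frac{9}{2} \approx -4.5$)
$\left(349 + 243\right) \left(7 - 5 \left(\frac{B}{-1} - \frac{1}{-2}\right)\right) = \left(349 + 243\right) \left(7 - 5 \left(- \frac{9}{2 \left(-1\right)} - \frac{1}{-2}\right)\right) = 592 \left(7 - 5 \left(\left(- \frac{9}{2}\right) \left(-1\right) - - \frac{1}{2}\right)\right) = 592 \left(7 - 5 \left(\frac{9}{2} + \frac{1}{2}\right)\right) = 592 \left(7 - 25\right) = 592 \left(-18\right) = -10656$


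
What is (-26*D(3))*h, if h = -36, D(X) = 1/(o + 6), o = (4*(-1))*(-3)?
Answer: 52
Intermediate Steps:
o = 12 (o = -4*(-3) = 12)
D(X) = 1/18 (D(X) = 1/(12 + 6) = 1/18)
(-26*D(3))*h = -26*1/18*(-36) = -13/9*(-36) = 52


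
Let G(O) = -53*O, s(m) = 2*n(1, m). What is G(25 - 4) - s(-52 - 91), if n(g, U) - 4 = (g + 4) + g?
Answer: -1133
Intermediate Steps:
n(g, U) = 8 + 2*g (n(g, U) = 4 + ((g + 4) + g) = 4 + ((4 + g) + g) = 4 + (4 + 2*g) = 8 + 2*g)
s(m) = 20 (s(m) = 2*(8 + 2*1) = 2*(8 + 2) = 2*10 = 20)
G(25 - 4) - s(-52 - 91) = -53*(25 - 4) - 1*20 = -53*21 - 20 = -1113 - 20 = -1133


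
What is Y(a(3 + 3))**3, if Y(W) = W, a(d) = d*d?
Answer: 46656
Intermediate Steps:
a(d) = d**2
Y(a(3 + 3))**3 = ((3 + 3)**2)**3 = (6**2)**3 = 36**3 = 46656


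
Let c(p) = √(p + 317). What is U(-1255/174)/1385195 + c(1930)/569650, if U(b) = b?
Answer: -251/48204786 + √2247/569650 ≈ 7.8007e-5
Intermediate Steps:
c(p) = √(317 + p)
U(-1255/174)/1385195 + c(1930)/569650 = -1255/174/1385195 + √(317 + 1930)/569650 = -1255*1/174*(1/1385195) + √2247*(1/569650) = -1255/174*1/1385195 + √2247/569650 = -251/48204786 + √2247/569650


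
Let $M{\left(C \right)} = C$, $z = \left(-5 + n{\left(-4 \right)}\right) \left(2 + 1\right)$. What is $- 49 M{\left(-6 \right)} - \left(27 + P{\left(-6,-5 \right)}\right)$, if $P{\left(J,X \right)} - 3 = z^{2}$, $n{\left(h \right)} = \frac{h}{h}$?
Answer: $120$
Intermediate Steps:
$n{\left(h \right)} = 1$
$z = -12$ ($z = \left(-5 + 1\right) \left(2 + 1\right) = \left(-4\right) 3 = -12$)
$P{\left(J,X \right)} = 147$ ($P{\left(J,X \right)} = 3 + \left(-12\right)^{2} = 3 + 144 = 147$)
$- 49 M{\left(-6 \right)} - \left(27 + P{\left(-6,-5 \right)}\right) = \left(-49\right) \left(-6\right) - 174 = 294 - 174 = 120$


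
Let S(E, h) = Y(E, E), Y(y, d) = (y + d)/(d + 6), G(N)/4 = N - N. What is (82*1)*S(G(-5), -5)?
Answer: 0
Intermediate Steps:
G(N) = 0 (G(N) = 4*(N - N) = 4*0 = 0)
Y(y, d) = (d + y)/(6 + d)
S(E, h) = 2*E/(6 + E) (S(E, h) = (E + E)/(6 + E) = (2*E)/(6 + E) = 2*E/(6 + E))
(82*1)*S(G(-5), -5) = (82*1)*(2*0/(6 + 0)) = 82*(2*0/6) = 82*(2*0*(1/6)) = 82*0 = 0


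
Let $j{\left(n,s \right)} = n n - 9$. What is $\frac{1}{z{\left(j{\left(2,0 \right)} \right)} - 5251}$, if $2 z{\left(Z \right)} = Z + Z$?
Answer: $- \frac{1}{5256} \approx -0.00019026$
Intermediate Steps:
$j{\left(n,s \right)} = -9 + n^{2}$ ($j{\left(n,s \right)} = n^{2} - 9 = -9 + n^{2}$)
$z{\left(Z \right)} = Z$ ($z{\left(Z \right)} = \frac{Z + Z}{2} = \frac{2 Z}{2} = Z$)
$\frac{1}{z{\left(j{\left(2,0 \right)} \right)} - 5251} = \frac{1}{\left(-9 + 2^{2}\right) - 5251} = \frac{1}{\left(-9 + 4\right) - 5251} = \frac{1}{-5 - 5251} = \frac{1}{-5256} = - \frac{1}{5256}$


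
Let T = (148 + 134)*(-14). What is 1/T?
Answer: -1/3948 ≈ -0.00025329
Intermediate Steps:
T = -3948 (T = 282*(-14) = -3948)
1/T = 1/(-3948) = -1/3948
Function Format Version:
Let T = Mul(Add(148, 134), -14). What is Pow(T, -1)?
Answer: Rational(-1, 3948) ≈ -0.00025329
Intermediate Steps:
T = -3948 (T = Mul(282, -14) = -3948)
Pow(T, -1) = Pow(-3948, -1) = Rational(-1, 3948)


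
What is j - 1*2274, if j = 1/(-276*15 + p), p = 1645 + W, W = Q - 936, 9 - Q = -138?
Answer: -7467817/3284 ≈ -2274.0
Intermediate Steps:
Q = 147 (Q = 9 - 1*(-138) = 9 + 138 = 147)
W = -789 (W = 147 - 936 = -789)
p = 856 (p = 1645 - 789 = 856)
j = -1/3284 (j = 1/(-276*15 + 856) = 1/(-4140 + 856) = 1/(-3284) = -1/3284 ≈ -0.00030451)
j - 1*2274 = -1/3284 - 1*2274 = -1/3284 - 2274 = -7467817/3284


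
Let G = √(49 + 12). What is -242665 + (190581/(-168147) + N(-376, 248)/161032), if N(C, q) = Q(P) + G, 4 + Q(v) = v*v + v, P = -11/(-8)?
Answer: -140174559378223679/577643684352 + √61/161032 ≈ -2.4267e+5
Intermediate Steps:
P = 11/8 (P = -11*(-⅛) = 11/8 ≈ 1.3750)
G = √61 ≈ 7.8102
Q(v) = -4 + v + v² (Q(v) = -4 + (v*v + v) = -4 + (v² + v) = -4 + (v + v²) = -4 + v + v²)
N(C, q) = -47/64 + √61 (N(C, q) = (-4 + 11/8 + (11/8)²) + √61 = (-4 + 11/8 + 121/64) + √61 = -47/64 + √61)
-242665 + (190581/(-168147) + N(-376, 248)/161032) = -242665 + (190581/(-168147) + (-47/64 + √61)/161032) = -242665 + (190581*(-1/168147) + (-47/64 + √61)*(1/161032)) = -242665 + (-63527/56049 + (-47/10306048 + √61/161032)) = -242665 + (-654714945599/577643684352 + √61/161032) = -140174559378223679/577643684352 + √61/161032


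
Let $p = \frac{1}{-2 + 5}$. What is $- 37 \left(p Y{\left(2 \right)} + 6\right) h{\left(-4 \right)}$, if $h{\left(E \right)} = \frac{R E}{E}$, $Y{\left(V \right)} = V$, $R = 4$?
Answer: $- \frac{2960}{3} \approx -986.67$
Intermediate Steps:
$p = \frac{1}{3} \approx 0.33333$
$h{\left(E \right)} = 4$ ($h{\left(E \right)} = \frac{4 E}{E} = 4$)
$- 37 \left(p Y{\left(2 \right)} + 6\right) h{\left(-4 \right)} = - 37 \left(\frac{1}{3} \cdot 2 + 6\right) 4 = - 37 \left(\frac{2}{3} + 6\right) 4 = \left(-37\right) \frac{20}{3} \cdot 4 = \left(- \frac{740}{3}\right) 4 = - \frac{2960}{3}$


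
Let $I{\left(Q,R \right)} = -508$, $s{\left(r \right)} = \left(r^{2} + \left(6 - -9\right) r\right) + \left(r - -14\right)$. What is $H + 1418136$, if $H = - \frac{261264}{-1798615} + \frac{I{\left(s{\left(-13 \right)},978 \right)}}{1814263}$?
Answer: $\frac{4627606058602143332}{3263160645745} \approx 1.4181 \cdot 10^{6}$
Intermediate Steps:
$s{\left(r \right)} = 14 + r^{2} + 16 r$ ($s{\left(r \right)} = \left(r^{2} + \left(6 + 9\right) r\right) + \left(r + 14\right) = \left(r^{2} + 15 r\right) + \left(14 + r\right) = 14 + r^{2} + 16 r$)
$H = \frac{473087912012}{3263160645745}$ ($H = - \frac{261264}{-1798615} - \frac{508}{1814263} = \left(-261264\right) \left(- \frac{1}{1798615}\right) - \frac{508}{1814263} = \frac{261264}{1798615} - \frac{508}{1814263} = \frac{473087912012}{3263160645745} \approx 0.14498$)
$H + 1418136 = \frac{473087912012}{3263160645745} + 1418136 = \frac{4627606058602143332}{3263160645745}$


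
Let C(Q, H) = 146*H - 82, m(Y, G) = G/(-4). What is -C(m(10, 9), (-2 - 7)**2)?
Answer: -11744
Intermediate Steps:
m(Y, G) = -G/4 (m(Y, G) = G*(-1/4) = -G/4)
C(Q, H) = -82 + 146*H
-C(m(10, 9), (-2 - 7)**2) = -(-82 + 146*(-2 - 7)**2) = -(-82 + 146*(-9)**2) = -(-82 + 146*81) = -(-82 + 11826) = -1*11744 = -11744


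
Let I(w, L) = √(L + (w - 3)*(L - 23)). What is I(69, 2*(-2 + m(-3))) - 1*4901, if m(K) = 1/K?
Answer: -4901 + 2*I*√4119/3 ≈ -4901.0 + 42.786*I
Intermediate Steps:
m(K) = 1/K
I(w, L) = √(L + (-23 + L)*(-3 + w)) (I(w, L) = √(L + (-3 + w)*(-23 + L)) = √(L + (-23 + L)*(-3 + w)))
I(69, 2*(-2 + m(-3))) - 1*4901 = √(69 - 23*69 - 4*(-2 + 1/(-3)) + (2*(-2 + 1/(-3)))*69) - 1*4901 = √(69 - 1587 - 4*(-2 - ⅓) + (2*(-2 - ⅓))*69) - 4901 = √(69 - 1587 - 4*(-7)/3 + (2*(-7/3))*69) - 4901 = √(69 - 1587 - 2*(-14/3) - 14/3*69) - 4901 = √(69 - 1587 + 28/3 - 322) - 4901 = √(-5492/3) - 4901 = 2*I*√4119/3 - 4901 = -4901 + 2*I*√4119/3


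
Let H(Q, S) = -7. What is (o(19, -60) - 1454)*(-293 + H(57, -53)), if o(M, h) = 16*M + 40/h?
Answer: 345200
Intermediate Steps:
(o(19, -60) - 1454)*(-293 + H(57, -53)) = ((16*19 + 40/(-60)) - 1454)*(-293 - 7) = ((304 + 40*(-1/60)) - 1454)*(-300) = ((304 - 2/3) - 1454)*(-300) = (910/3 - 1454)*(-300) = -3452/3*(-300) = 345200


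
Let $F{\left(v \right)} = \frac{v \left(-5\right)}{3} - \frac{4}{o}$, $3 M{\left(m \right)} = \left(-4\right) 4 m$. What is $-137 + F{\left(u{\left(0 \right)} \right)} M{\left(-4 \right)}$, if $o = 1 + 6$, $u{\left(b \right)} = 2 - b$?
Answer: $- \frac{13879}{63} \approx -220.3$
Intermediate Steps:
$M{\left(m \right)} = - \frac{16 m}{3}$ ($M{\left(m \right)} = \frac{\left(-4\right) 4 m}{3} = \frac{\left(-16\right) m}{3} = - \frac{16 m}{3}$)
$o = 7$
$F{\left(v \right)} = - \frac{4}{7} - \frac{5 v}{3}$ ($F{\left(v \right)} = \frac{v \left(-5\right)}{3} - \frac{4}{7} = - 5 v \frac{1}{3} - \frac{4}{7} = - \frac{5 v}{3} - \frac{4}{7} = - \frac{4}{7} - \frac{5 v}{3}$)
$-137 + F{\left(u{\left(0 \right)} \right)} M{\left(-4 \right)} = -137 + \left(- \frac{4}{7} - \frac{5 \left(2 - 0\right)}{3}\right) \left(\left(- \frac{16}{3}\right) \left(-4\right)\right) = -137 + \left(- \frac{4}{7} - \frac{5 \left(2 + 0\right)}{3}\right) \frac{64}{3} = -137 + \left(- \frac{4}{7} - \frac{10}{3}\right) \frac{64}{3} = -137 - \frac{5248}{63} = - \frac{13879}{63}$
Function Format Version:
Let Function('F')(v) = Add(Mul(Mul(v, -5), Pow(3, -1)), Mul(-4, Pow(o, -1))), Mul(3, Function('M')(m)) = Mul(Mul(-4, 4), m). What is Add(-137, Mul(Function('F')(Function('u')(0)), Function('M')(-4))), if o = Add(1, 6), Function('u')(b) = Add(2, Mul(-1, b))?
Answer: Rational(-13879, 63) ≈ -220.30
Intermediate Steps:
Function('M')(m) = Mul(Rational(-16, 3), m) (Function('M')(m) = Mul(Rational(1, 3), Mul(Mul(-4, 4), m)) = Mul(Rational(1, 3), Mul(-16, m)) = Mul(Rational(-16, 3), m))
o = 7
Function('F')(v) = Add(Rational(-4, 7), Mul(Rational(-5, 3), v)) (Function('F')(v) = Add(Mul(Mul(v, -5), Pow(3, -1)), Mul(-4, Pow(7, -1))) = Add(Mul(Mul(-5, v), Rational(1, 3)), Mul(-4, Rational(1, 7))) = Add(Mul(Rational(-5, 3), v), Rational(-4, 7)) = Add(Rational(-4, 7), Mul(Rational(-5, 3), v)))
Add(-137, Mul(Function('F')(Function('u')(0)), Function('M')(-4))) = Add(-137, Mul(Add(Rational(-4, 7), Mul(Rational(-5, 3), Add(2, Mul(-1, 0)))), Mul(Rational(-16, 3), -4))) = Add(-137, Mul(Add(Rational(-4, 7), Mul(Rational(-5, 3), Add(2, 0))), Rational(64, 3))) = Add(-137, Mul(Add(Rational(-4, 7), Mul(Rational(-5, 3), 2)), Rational(64, 3))) = Add(-137, Mul(Add(Rational(-4, 7), Rational(-10, 3)), Rational(64, 3))) = Add(-137, Mul(Rational(-82, 21), Rational(64, 3))) = Add(-137, Rational(-5248, 63)) = Rational(-13879, 63)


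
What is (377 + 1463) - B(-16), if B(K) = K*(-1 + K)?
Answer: 1568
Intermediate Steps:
(377 + 1463) - B(-16) = (377 + 1463) - (-16)*(-1 - 16) = 1840 - (-16)*(-17) = 1840 - 1*272 = 1840 - 272 = 1568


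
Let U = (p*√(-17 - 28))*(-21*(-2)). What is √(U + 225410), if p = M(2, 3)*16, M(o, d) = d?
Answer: √(225410 + 6048*I*√5) ≈ 474.99 + 14.236*I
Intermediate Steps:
p = 48 (p = 3*16 = 48)
U = 6048*I*√5 (U = (48*√(-17 - 28))*(-21*(-2)) = (48*√(-45))*42 = (48*(3*I*√5))*42 = (144*I*√5)*42 = 6048*I*√5 ≈ 13524.0*I)
√(U + 225410) = √(6048*I*√5 + 225410) = √(225410 + 6048*I*√5)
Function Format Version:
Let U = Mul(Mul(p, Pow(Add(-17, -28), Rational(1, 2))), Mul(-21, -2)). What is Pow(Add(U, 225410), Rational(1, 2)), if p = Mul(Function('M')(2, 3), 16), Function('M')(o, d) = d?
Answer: Pow(Add(225410, Mul(6048, I, Pow(5, Rational(1, 2)))), Rational(1, 2)) ≈ Add(474.99, Mul(14.236, I))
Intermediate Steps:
p = 48 (p = Mul(3, 16) = 48)
U = Mul(6048, I, Pow(5, Rational(1, 2))) (U = Mul(Mul(48, Pow(Add(-17, -28), Rational(1, 2))), Mul(-21, -2)) = Mul(Mul(48, Pow(-45, Rational(1, 2))), 42) = Mul(Mul(48, Mul(3, I, Pow(5, Rational(1, 2)))), 42) = Mul(Mul(144, I, Pow(5, Rational(1, 2))), 42) = Mul(6048, I, Pow(5, Rational(1, 2))) ≈ Mul(13524., I))
Pow(Add(U, 225410), Rational(1, 2)) = Pow(Add(Mul(6048, I, Pow(5, Rational(1, 2))), 225410), Rational(1, 2)) = Pow(Add(225410, Mul(6048, I, Pow(5, Rational(1, 2)))), Rational(1, 2))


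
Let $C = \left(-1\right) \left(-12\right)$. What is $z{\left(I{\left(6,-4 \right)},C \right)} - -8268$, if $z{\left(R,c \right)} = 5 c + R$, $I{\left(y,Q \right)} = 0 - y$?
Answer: $8322$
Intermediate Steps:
$I{\left(y,Q \right)} = - y$
$C = 12$
$z{\left(R,c \right)} = R + 5 c$
$z{\left(I{\left(6,-4 \right)},C \right)} - -8268 = \left(\left(-1\right) 6 + 5 \cdot 12\right) - -8268 = \left(-6 + 60\right) + 8268 = 54 + 8268 = 8322$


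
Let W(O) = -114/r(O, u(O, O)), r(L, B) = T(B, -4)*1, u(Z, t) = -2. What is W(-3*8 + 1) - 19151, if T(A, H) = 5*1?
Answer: -95869/5 ≈ -19174.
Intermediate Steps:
T(A, H) = 5
r(L, B) = 5 (r(L, B) = 5*1 = 5)
W(O) = -114/5
W(-3*8 + 1) - 19151 = -114/5 - 19151 = -95869/5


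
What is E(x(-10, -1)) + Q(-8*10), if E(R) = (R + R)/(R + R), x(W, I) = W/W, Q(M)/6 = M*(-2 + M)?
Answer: 39361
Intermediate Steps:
Q(M) = 6*M*(-2 + M) (Q(M) = 6*(M*(-2 + M)) = 6*M*(-2 + M))
x(W, I) = 1
E(R) = 1 (E(R) = (2*R)/((2*R)) = (2*R)*(1/(2*R)) = 1)
E(x(-10, -1)) + Q(-8*10) = 1 + 6*(-8*10)*(-2 - 8*10) = 1 + 6*(-80)*(-2 - 80) = 1 + 6*(-80)*(-82) = 1 + 39360 = 39361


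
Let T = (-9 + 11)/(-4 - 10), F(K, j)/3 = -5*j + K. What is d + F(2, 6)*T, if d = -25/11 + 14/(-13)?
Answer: 1237/143 ≈ 8.6503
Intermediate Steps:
F(K, j) = -15*j + 3*K (F(K, j) = 3*(-5*j + K) = 3*(K - 5*j) = -15*j + 3*K)
T = -⅐ (T = 2/(-14) = 2*(-1/14) = -⅐ ≈ -0.14286)
d = -479/143 (d = -25*1/11 + 14*(-1/13) = -25/11 - 14/13 = -479/143 ≈ -3.3497)
d + F(2, 6)*T = -479/143 + (-15*6 + 3*2)*(-⅐) = -479/143 + (-90 + 6)*(-⅐) = -479/143 - 84*(-⅐) = -479/143 + 12 = 1237/143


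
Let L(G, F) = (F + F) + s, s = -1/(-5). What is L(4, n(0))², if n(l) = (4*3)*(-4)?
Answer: 229441/25 ≈ 9177.6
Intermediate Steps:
s = ⅕ (s = -1*(-⅕) = ⅕ ≈ 0.20000)
n(l) = -48 (n(l) = 12*(-4) = -48)
L(G, F) = ⅕ + 2*F (L(G, F) = (F + F) + ⅕ = 2*F + ⅕ = ⅕ + 2*F)
L(4, n(0))² = (⅕ + 2*(-48))² = (⅕ - 96)² = (-479/5)² = 229441/25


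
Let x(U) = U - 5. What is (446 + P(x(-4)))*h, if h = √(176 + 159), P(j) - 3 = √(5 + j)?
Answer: √335*(449 + 2*I) ≈ 8218.0 + 36.606*I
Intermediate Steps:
x(U) = -5 + U
P(j) = 3 + √(5 + j)
h = √335 ≈ 18.303
(446 + P(x(-4)))*h = (446 + (3 + √(5 + (-5 - 4))))*√335 = (446 + (3 + √(5 - 9)))*√335 = (446 + (3 + √(-4)))*√335 = (446 + (3 + 2*I))*√335 = (449 + 2*I)*√335 = √335*(449 + 2*I)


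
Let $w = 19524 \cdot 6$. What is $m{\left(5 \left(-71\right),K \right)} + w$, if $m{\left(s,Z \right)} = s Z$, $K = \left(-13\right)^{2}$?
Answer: $57149$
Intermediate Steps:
$K = 169$
$m{\left(s,Z \right)} = Z s$
$w = 117144$
$m{\left(5 \left(-71\right),K \right)} + w = 169 \cdot 5 \left(-71\right) + 117144 = 169 \left(-355\right) + 117144 = -59995 + 117144 = 57149$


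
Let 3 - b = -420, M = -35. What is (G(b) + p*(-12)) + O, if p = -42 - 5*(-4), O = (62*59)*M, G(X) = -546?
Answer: -128312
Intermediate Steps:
b = 423 (b = 3 - 1*(-420) = 3 + 420 = 423)
O = -128030 (O = (62*59)*(-35) = 3658*(-35) = -128030)
p = -22 (p = -42 + 20 = -22)
(G(b) + p*(-12)) + O = (-546 - 22*(-12)) - 128030 = (-546 + 264) - 128030 = -282 - 128030 = -128312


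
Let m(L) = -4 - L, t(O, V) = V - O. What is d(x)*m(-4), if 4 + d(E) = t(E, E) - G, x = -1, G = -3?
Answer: 0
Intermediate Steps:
d(E) = -1 (d(E) = -4 + ((E - E) - 1*(-3)) = -4 + (0 + 3) = -4 + 3 = -1)
d(x)*m(-4) = -(-4 - 1*(-4)) = -(-4 + 4) = -1*0 = 0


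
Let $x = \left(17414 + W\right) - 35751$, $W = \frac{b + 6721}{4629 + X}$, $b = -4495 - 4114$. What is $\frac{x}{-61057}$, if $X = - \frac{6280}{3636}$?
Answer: $\frac{77130640559}{256817403887} \approx 0.30033$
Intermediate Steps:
$X = - \frac{1570}{909}$ ($X = \left(-6280\right) \frac{1}{3636} = - \frac{1570}{909} \approx -1.7272$)
$b = -8609$ ($b = -4495 - 4114 = -8609$)
$W = - \frac{1716192}{4206191}$ ($W = \frac{-8609 + 6721}{4629 - \frac{1570}{909}} = - \frac{1888}{\frac{4206191}{909}} = \left(-1888\right) \frac{909}{4206191} = - \frac{1716192}{4206191} \approx -0.40802$)
$x = - \frac{77130640559}{4206191}$ ($x = \left(17414 - \frac{1716192}{4206191}\right) - 35751 = \frac{73244893882}{4206191} - 35751 = - \frac{77130640559}{4206191} \approx -18337.0$)
$\frac{x}{-61057} = - \frac{77130640559}{4206191 \left(-61057\right)} = \left(- \frac{77130640559}{4206191}\right) \left(- \frac{1}{61057}\right) = \frac{77130640559}{256817403887}$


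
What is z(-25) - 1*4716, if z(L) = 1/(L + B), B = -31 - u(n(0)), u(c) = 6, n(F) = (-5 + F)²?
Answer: -292393/62 ≈ -4716.0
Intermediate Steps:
B = -37 (B = -31 - 1*6 = -31 - 6 = -37)
z(L) = 1/(-37 + L) (z(L) = 1/(L - 37) = 1/(-37 + L))
z(-25) - 1*4716 = 1/(-37 - 25) - 1*4716 = 1/(-62) - 4716 = -1/62 - 4716 = -292393/62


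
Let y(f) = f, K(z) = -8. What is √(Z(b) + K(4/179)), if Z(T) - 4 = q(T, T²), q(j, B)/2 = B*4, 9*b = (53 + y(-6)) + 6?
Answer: 14*√113/9 ≈ 16.536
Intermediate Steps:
b = 53/9 (b = ((53 - 6) + 6)/9 = (47 + 6)/9 = (⅑)*53 = 53/9 ≈ 5.8889)
q(j, B) = 8*B (q(j, B) = 2*(B*4) = 2*(4*B) = 8*B)
Z(T) = 4 + 8*T²
√(Z(b) + K(4/179)) = √((4 + 8*(53/9)²) - 8) = √((4 + 8*(2809/81)) - 8) = √((4 + 22472/81) - 8) = √(22796/81 - 8) = √(22148/81) = 14*√113/9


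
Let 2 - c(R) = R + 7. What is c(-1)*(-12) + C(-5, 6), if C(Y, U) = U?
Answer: 54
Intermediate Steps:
c(R) = -5 - R (c(R) = 2 - (R + 7) = 2 - (7 + R) = 2 + (-7 - R) = -5 - R)
c(-1)*(-12) + C(-5, 6) = (-5 - 1*(-1))*(-12) + 6 = (-5 + 1)*(-12) + 6 = -4*(-12) + 6 = 48 + 6 = 54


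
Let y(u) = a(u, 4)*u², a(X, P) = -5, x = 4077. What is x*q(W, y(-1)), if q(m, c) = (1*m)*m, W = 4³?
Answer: 16699392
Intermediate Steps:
W = 64
y(u) = -5*u²
q(m, c) = m² (q(m, c) = m*m = m²)
x*q(W, y(-1)) = 4077*64² = 4077*4096 = 16699392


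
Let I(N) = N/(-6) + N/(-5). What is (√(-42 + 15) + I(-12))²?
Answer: -191/25 + 132*I*√3/5 ≈ -7.64 + 45.726*I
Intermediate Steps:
I(N) = -11*N/30 (I(N) = N*(-⅙) + N*(-⅕) = -N/6 - N/5 = -11*N/30)
(√(-42 + 15) + I(-12))² = (√(-42 + 15) - 11/30*(-12))² = (√(-27) + 22/5)² = (3*I*√3 + 22/5)² = (22/5 + 3*I*√3)²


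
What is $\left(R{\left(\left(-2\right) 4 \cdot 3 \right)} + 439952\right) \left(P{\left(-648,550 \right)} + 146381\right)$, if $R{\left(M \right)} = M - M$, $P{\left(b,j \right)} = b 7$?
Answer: $62404991440$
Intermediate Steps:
$P{\left(b,j \right)} = 7 b$
$R{\left(M \right)} = 0$
$\left(R{\left(\left(-2\right) 4 \cdot 3 \right)} + 439952\right) \left(P{\left(-648,550 \right)} + 146381\right) = \left(0 + 439952\right) \left(7 \left(-648\right) + 146381\right) = 439952 \left(-4536 + 146381\right) = 439952 \cdot 141845 = 62404991440$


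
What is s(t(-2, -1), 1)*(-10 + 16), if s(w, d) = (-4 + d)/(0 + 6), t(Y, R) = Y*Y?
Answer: -3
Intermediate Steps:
t(Y, R) = Y²
s(w, d) = -⅔ + d/6 (s(w, d) = (-4 + d)/6 = (-4 + d)*(⅙) = -⅔ + d/6)
s(t(-2, -1), 1)*(-10 + 16) = (-⅔ + (⅙)*1)*(-10 + 16) = (-⅔ + ⅙)*6 = -½*6 = -3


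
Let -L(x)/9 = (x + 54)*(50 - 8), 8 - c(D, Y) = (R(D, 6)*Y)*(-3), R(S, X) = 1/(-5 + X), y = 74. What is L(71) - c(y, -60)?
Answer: -47078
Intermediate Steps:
c(D, Y) = 8 + 3*Y (c(D, Y) = 8 - Y/(-5 + 6)*(-3) = 8 - Y/1*(-3) = 8 - 1*Y*(-3) = 8 - Y*(-3) = 8 - (-3)*Y = 8 + 3*Y)
L(x) = -20412 - 378*x (L(x) = -9*(x + 54)*(50 - 8) = -9*(54 + x)*42 = -9*(2268 + 42*x) = -20412 - 378*x)
L(71) - c(y, -60) = (-20412 - 378*71) - (8 + 3*(-60)) = (-20412 - 26838) - (8 - 180) = -47250 - 1*(-172) = -47250 + 172 = -47078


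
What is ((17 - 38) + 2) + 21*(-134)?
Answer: -2833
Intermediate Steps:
((17 - 38) + 2) + 21*(-134) = (-21 + 2) - 2814 = -19 - 2814 = -2833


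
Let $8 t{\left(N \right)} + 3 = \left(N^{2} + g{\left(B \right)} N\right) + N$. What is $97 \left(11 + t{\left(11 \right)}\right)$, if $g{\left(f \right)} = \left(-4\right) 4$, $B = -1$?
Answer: $\frac{3977}{8} \approx 497.13$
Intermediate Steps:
$g{\left(f \right)} = -16$
$t{\left(N \right)} = - \frac{3}{8} - \frac{15 N}{8} + \frac{N^{2}}{8}$ ($t{\left(N \right)} = - \frac{3}{8} + \frac{\left(N^{2} - 16 N\right) + N}{8} = - \frac{3}{8} + \frac{N^{2} - 15 N}{8} = - \frac{3}{8} + \left(- \frac{15 N}{8} + \frac{N^{2}}{8}\right) = - \frac{3}{8} - \frac{15 N}{8} + \frac{N^{2}}{8}$)
$97 \left(11 + t{\left(11 \right)}\right) = 97 \left(11 - \left(21 - \frac{121}{8}\right)\right) = 97 \left(11 - \frac{47}{8}\right) = 97 \cdot \frac{41}{8} = \frac{3977}{8}$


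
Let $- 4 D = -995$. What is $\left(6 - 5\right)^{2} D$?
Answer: $\frac{995}{4} \approx 248.75$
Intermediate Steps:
$D = \frac{995}{4}$ ($D = \left(- \frac{1}{4}\right) \left(-995\right) = \frac{995}{4} \approx 248.75$)
$\left(6 - 5\right)^{2} D = \left(6 - 5\right)^{2} \cdot \frac{995}{4} = 1^{2} \cdot \frac{995}{4} = 1 \cdot \frac{995}{4} = \frac{995}{4}$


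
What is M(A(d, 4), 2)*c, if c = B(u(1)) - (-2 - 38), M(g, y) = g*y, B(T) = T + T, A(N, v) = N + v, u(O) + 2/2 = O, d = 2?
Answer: 480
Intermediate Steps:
u(O) = -1 + O
B(T) = 2*T
c = 40 (c = 2*(-1 + 1) - (-2 - 38) = 2*0 - 1*(-40) = 0 + 40 = 40)
M(A(d, 4), 2)*c = ((2 + 4)*2)*40 = (6*2)*40 = 12*40 = 480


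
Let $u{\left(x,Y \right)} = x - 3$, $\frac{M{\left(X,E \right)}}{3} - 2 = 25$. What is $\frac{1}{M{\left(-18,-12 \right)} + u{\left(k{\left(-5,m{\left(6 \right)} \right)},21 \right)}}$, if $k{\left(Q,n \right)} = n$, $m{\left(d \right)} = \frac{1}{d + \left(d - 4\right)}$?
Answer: $\frac{8}{625} \approx 0.0128$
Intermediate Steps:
$M{\left(X,E \right)} = 81$ ($M{\left(X,E \right)} = 6 + 3 \cdot 25 = 6 + 75 = 81$)
$m{\left(d \right)} = \frac{1}{-4 + 2 d}$ ($m{\left(d \right)} = \frac{1}{d + \left(-4 + d\right)} = \frac{1}{-4 + 2 d}$)
$u{\left(x,Y \right)} = -3 + x$ ($u{\left(x,Y \right)} = x - 3 = -3 + x$)
$\frac{1}{M{\left(-18,-12 \right)} + u{\left(k{\left(-5,m{\left(6 \right)} \right)},21 \right)}} = \frac{1}{81 - \left(3 - \frac{1}{2 \left(-2 + 6\right)}\right)} = \frac{1}{81 - \left(3 - \frac{1}{2 \cdot 4}\right)} = \frac{1}{81 + \left(-3 + \frac{1}{2} \cdot \frac{1}{4}\right)} = \frac{1}{81 + \left(-3 + \frac{1}{8}\right)} = \frac{1}{81 - \frac{23}{8}} = \frac{1}{\frac{625}{8}} = \frac{8}{625}$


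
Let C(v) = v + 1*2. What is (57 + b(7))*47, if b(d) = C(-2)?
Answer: 2679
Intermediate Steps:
C(v) = 2 + v (C(v) = v + 2 = 2 + v)
b(d) = 0 (b(d) = 2 - 2 = 0)
(57 + b(7))*47 = (57 + 0)*47 = 57*47 = 2679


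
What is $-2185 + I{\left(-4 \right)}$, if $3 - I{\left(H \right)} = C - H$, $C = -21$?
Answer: $-2165$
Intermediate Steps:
$I{\left(H \right)} = 24 + H$ ($I{\left(H \right)} = 3 - \left(-21 - H\right) = 3 + \left(21 + H\right) = 24 + H$)
$-2185 + I{\left(-4 \right)} = -2185 + \left(24 - 4\right) = -2185 + 20 = -2165$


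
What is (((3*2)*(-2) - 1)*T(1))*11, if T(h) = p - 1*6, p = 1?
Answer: 715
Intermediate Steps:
T(h) = -5 (T(h) = 1 - 1*6 = 1 - 6 = -5)
(((3*2)*(-2) - 1)*T(1))*11 = (((3*2)*(-2) - 1)*(-5))*11 = ((6*(-2) - 1)*(-5))*11 = ((-12 - 1)*(-5))*11 = -13*(-5)*11 = 65*11 = 715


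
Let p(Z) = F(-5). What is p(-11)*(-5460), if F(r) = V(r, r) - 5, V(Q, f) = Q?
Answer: 54600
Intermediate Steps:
F(r) = -5 + r (F(r) = r - 5 = -5 + r)
p(Z) = -10 (p(Z) = -5 - 5 = -10)
p(-11)*(-5460) = -10*(-5460) = 54600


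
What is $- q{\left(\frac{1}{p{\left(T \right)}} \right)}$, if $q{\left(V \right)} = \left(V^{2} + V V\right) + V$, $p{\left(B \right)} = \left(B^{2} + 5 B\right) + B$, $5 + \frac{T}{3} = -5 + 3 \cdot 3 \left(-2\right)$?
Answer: $- \frac{3277}{21464352} \approx -0.00015267$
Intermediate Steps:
$T = -84$ ($T = -15 + 3 \left(-5 + 3 \cdot 3 \left(-2\right)\right) = -15 + 3 \left(-5 + 3 \left(-6\right)\right) = -15 + 3 \left(-5 - 18\right) = -15 + 3 \left(-23\right) = -15 - 69 = -84$)
$p{\left(B \right)} = B^{2} + 6 B$
$q{\left(V \right)} = V + 2 V^{2}$ ($q{\left(V \right)} = \left(V^{2} + V^{2}\right) + V = 2 V^{2} + V = V + 2 V^{2}$)
$- q{\left(\frac{1}{p{\left(T \right)}} \right)} = - \frac{1 + \frac{2}{\left(-84\right) \left(6 - 84\right)}}{\left(-84\right) \left(6 - 84\right)} = - \frac{1 + \frac{2}{\left(-84\right) \left(-78\right)}}{\left(-84\right) \left(-78\right)} = - \frac{1 + \frac{2}{6552}}{6552} = - \frac{1 + 2 \cdot \frac{1}{6552}}{6552} = - \frac{1 + \frac{1}{3276}}{6552} = - \frac{3277}{6552 \cdot 3276} = \left(-1\right) \frac{3277}{21464352} = - \frac{3277}{21464352}$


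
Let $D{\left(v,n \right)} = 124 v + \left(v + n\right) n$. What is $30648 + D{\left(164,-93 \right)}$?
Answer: $44381$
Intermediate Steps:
$D{\left(v,n \right)} = 124 v + n \left(n + v\right)$ ($D{\left(v,n \right)} = 124 v + \left(n + v\right) n = 124 v + n \left(n + v\right)$)
$30648 + D{\left(164,-93 \right)} = 30648 + \left(\left(-93\right)^{2} + 124 \cdot 164 - 15252\right) = 30648 + \left(8649 + 20336 - 15252\right) = 30648 + 13733 = 44381$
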